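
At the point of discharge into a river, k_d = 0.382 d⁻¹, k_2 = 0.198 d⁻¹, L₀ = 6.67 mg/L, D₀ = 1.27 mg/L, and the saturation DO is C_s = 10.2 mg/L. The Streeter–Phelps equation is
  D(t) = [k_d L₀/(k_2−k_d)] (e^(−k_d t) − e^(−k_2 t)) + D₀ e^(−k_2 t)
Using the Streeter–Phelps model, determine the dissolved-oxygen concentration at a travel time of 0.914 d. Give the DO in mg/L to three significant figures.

DO ≈ 7.35 mg/L

k_d L₀/(k_2−k_d) = 0.382×6.67/(0.198−0.382) = 2.548/-0.1840 = -13.85 mg/L.
e^(−k_d t) = e^(−0.382×0.9140) = 0.7053; e^(−k_2 t) = e^(−0.198×0.9140) = 0.8345.
D = -13.85 × (0.7053 − 0.8345) + 1.27 × 0.8345 = 1.789 + 1.060 = 2.848 mg/L.
DO = C_s − D = 10.2 − 2.848 = 7.352 mg/L.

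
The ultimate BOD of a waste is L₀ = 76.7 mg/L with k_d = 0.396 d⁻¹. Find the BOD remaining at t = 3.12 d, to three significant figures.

L_t = L₀ e^(−k_d t) = 76.7 × e^(−0.396×3.12) = 76.7 × 0.2907 = 22.30 mg/L.

L ≈ 22.3 mg/L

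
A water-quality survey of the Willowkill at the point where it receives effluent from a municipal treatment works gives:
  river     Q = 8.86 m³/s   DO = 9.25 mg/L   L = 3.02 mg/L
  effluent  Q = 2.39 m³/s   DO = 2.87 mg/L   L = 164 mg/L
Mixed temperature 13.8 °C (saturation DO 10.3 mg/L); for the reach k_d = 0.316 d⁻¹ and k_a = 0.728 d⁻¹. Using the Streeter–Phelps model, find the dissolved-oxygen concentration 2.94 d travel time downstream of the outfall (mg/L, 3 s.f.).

Mixed DO = (8.86×9.25 + 2.39×2.87)/(8.86+2.39) = 88.81/11.25 = 7.895 mg/L.
Mixed L₀ = (8.86×3.02 + 2.39×164)/(11.25) = 418.7/11.25 = 37.22 mg/L.
Initial deficit D₀ = C_s − DO₀ = 10.3 − 7.895 = 2.405 mg/L.
D(2.94) = [0.316×37.22/(0.728−0.316)](e^(−0.316×2.94) − e^(−0.728×2.94)) + 2.405 e^(−0.728×2.94)
= 28.55 × (0.3949 − 0.1176) + 2.405 × 0.1176 = 8.199 mg/L.
DO = 10.3 − 8.199 = 2.101 mg/L.

DO ≈ 2.10 mg/L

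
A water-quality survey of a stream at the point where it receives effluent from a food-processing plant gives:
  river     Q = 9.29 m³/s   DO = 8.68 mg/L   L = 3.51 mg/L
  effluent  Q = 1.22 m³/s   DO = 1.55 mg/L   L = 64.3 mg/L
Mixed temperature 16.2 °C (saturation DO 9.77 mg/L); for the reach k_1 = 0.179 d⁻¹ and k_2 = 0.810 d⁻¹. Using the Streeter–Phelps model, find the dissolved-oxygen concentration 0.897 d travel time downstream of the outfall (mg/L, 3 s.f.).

Mixed DO = (9.29×8.68 + 1.22×1.55)/(9.29+1.22) = 82.53/10.51 = 7.852 mg/L.
Mixed L₀ = (9.29×3.51 + 1.22×64.3)/(10.51) = 111.1/10.51 = 10.57 mg/L.
Initial deficit D₀ = C_s − DO₀ = 9.77 − 7.852 = 1.918 mg/L.
D(0.897) = [0.179×10.57/(0.810−0.179)](e^(−0.179×0.897) − e^(−0.810×0.897)) + 1.918 e^(−0.810×0.897)
= 2.997 × (0.8517 − 0.4836) + 1.918 × 0.4836 = 2.031 mg/L.
DO = 9.77 − 2.031 = 7.739 mg/L.

DO ≈ 7.74 mg/L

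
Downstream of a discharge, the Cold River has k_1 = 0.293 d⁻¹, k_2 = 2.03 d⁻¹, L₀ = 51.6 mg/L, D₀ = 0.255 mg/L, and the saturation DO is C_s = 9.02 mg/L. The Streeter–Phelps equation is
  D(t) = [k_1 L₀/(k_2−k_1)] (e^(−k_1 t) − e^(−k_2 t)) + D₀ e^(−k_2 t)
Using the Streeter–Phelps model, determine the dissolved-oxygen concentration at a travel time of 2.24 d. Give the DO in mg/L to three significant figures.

DO ≈ 4.59 mg/L

k_1 L₀/(k_2−k_1) = 0.293×51.6/(2.03−0.293) = 15.12/1.737 = 8.704 mg/L.
e^(−k_1 t) = e^(−0.293×2.240) = 0.5188; e^(−k_2 t) = e^(−2.03×2.240) = 0.01060.
D = 8.704 × (0.5188 − 0.01060) + 0.255 × 0.01060 = 4.423 + 0.002702 = 4.426 mg/L.
DO = C_s − D = 9.02 − 4.426 = 4.594 mg/L.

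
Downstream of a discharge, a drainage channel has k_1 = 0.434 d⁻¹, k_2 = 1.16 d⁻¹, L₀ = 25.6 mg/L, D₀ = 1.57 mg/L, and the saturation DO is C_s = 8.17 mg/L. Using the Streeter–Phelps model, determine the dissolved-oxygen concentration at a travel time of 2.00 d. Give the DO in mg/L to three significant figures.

DO ≈ 3.10 mg/L

k_1 L₀/(k_2−k_1) = 0.434×25.6/(1.16−0.434) = 11.11/0.7260 = 15.30 mg/L.
e^(−k_1 t) = e^(−0.434×2.000) = 0.4198; e^(−k_2 t) = e^(−1.16×2.000) = 0.09827.
D = 15.30 × (0.4198 − 0.09827) + 1.57 × 0.09827 = 4.920 + 0.1543 = 5.075 mg/L.
DO = C_s − D = 8.17 − 5.075 = 3.095 mg/L.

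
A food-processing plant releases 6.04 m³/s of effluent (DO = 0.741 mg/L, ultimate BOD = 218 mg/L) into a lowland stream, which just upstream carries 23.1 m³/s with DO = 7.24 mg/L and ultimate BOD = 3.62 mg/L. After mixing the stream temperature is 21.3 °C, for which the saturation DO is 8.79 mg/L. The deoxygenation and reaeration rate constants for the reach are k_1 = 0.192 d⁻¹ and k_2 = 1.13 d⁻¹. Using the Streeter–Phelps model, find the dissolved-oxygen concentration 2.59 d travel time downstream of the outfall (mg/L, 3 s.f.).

DO ≈ 3.18 mg/L

Mixed DO = (23.1×7.24 + 6.04×0.741)/(23.1+6.04) = 171.7/29.14 = 5.893 mg/L.
Mixed L₀ = (23.1×3.62 + 6.04×218)/(29.14) = 1400/29.14 = 48.06 mg/L.
Initial deficit D₀ = C_s − DO₀ = 8.79 − 5.893 = 2.897 mg/L.
D(2.59) = [0.192×48.06/(1.13−0.192)](e^(−0.192×2.59) − e^(−1.13×2.59)) + 2.897 e^(−1.13×2.59)
= 9.837 × (0.6082 − 0.05357) + 2.897 × 0.05357 = 5.611 mg/L.
DO = 8.79 − 5.611 = 3.179 mg/L.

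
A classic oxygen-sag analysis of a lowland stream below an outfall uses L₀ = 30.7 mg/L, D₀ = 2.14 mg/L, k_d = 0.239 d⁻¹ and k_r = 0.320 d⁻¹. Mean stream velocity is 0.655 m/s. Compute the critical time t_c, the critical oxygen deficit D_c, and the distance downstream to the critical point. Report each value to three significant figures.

t_c ≈ 3.31 d; D_c ≈ 10.4 mg/L; x_c ≈ 187 km

t_c = [1/(k_r−k_d)] ln[(k_r/k_d)(1 − D₀(k_r−k_d)/(k_d L₀))]
= [1/(0.320−0.239)] ln[(0.320/0.239)(1 − 2.14×0.08100/(0.239×30.7))]
= (1/0.08100) ln[1.339 × 0.9764] = 12.35 × ln(1.307) = 12.35 × 0.2679 = 3.308 d.
L(t_c) = L₀ e^(−k_d t_c) = 30.7 × 0.4536 = 13.92 mg/L, and at the critical point k_r D_c = k_d L, so D_c = (0.239/0.320) × 13.92 = 10.40 mg/L.
x_c = v t_c = 0.655 m/s × 3.308 d × 86400 s/d = 187200 m ≈ 187 km.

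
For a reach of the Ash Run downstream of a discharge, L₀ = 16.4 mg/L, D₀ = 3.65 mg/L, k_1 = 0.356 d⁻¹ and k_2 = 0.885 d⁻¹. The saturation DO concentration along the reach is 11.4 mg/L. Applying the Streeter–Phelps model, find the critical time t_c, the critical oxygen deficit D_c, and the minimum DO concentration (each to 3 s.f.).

At the critical point dD/dt = 0, so k_1 L₀ e^(−k_1 t) = k_2 D. Substituting D(t) from the Streeter–Phelps equation and solving for t gives
t_c = ln[(k_2/k_1)(1 − D₀(k_2−k_1)/(k_1 L₀))] / (k_2−k_1).
Here k_2−k_1 = 0.5290 d⁻¹ and 1 − D₀(k_2−k_1)/(k_1 L₀) = 1 − 3.65×0.5290/(0.356×16.4) = 0.6693, so
t_c = ln(2.486 × 0.6693) / 0.5290 = 0.5091 / 0.5290 = 0.9624 d.
L(t_c) = L₀ e^(−k_1 t_c) = 16.4 × 0.7099 = 11.64 mg/L, and at the critical point k_2 D_c = k_1 L, so D_c = (0.356/0.885) × 11.64 = 4.683 mg/L.
Minimum DO = C_s − D_c = 11.4 − 4.683 = 6.717 mg/L.

t_c ≈ 0.962 d; D_c ≈ 4.68 mg/L; min DO ≈ 6.72 mg/L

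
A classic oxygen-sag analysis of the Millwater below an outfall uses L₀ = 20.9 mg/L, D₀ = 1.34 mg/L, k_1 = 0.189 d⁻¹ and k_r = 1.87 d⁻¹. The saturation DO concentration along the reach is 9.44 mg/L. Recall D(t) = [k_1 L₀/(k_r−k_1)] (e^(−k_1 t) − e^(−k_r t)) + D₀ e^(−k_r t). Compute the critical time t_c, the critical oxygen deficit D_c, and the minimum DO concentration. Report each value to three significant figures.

t_c ≈ 0.861 d; D_c ≈ 1.80 mg/L; min DO ≈ 7.64 mg/L

At the critical point dD/dt = 0, so k_1 L₀ e^(−k_1 t) = k_r D. Substituting D(t) from the Streeter–Phelps equation and solving for t gives
t_c = ln[(k_r/k_1)(1 − D₀(k_r−k_1)/(k_1 L₀))] / (k_r−k_1).
Here k_r−k_1 = 1.681 d⁻¹ and 1 − D₀(k_r−k_1)/(k_1 L₀) = 1 − 1.34×1.681/(0.189×20.9) = 0.4298, so
t_c = ln(9.894 × 0.4298) / 1.681 = 1.447 / 1.681 = 0.8610 d.
L(t_c) = L₀ e^(−k_1 t_c) = 20.9 × 0.8498 = 17.76 mg/L, and at the critical point k_r D_c = k_1 L, so D_c = (0.189/1.87) × 17.76 = 1.795 mg/L.
Minimum DO = C_s − D_c = 9.44 − 1.795 = 7.645 mg/L.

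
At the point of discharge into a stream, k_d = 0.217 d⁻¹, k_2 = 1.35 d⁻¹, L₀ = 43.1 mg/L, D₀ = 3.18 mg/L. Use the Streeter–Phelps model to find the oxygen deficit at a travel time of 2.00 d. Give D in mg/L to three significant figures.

k_d L₀/(k_2−k_d) = 0.217×43.1/(1.35−0.217) = 9.353/1.133 = 8.255 mg/L.
e^(−k_d t) = e^(−0.217×2.000) = 0.6479; e^(−k_2 t) = e^(−1.35×2.000) = 0.06721.
D = 8.255 × (0.6479 − 0.06721) + 3.18 × 0.06721 = 4.794 + 0.2137 = 5.007 mg/L.

D ≈ 5.01 mg/L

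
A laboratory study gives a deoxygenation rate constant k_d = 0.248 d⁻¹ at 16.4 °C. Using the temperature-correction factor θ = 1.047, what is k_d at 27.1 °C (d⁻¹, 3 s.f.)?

k_d(T₂) = k_d(T₁) · θ^(T₂−T₁) = 0.248 × 1.047^(27.1−16.4)
= 0.248 × 1.047^10.7 = 0.248 × 1.635 = 0.4054 d⁻¹.

k_d ≈ 0.405 d⁻¹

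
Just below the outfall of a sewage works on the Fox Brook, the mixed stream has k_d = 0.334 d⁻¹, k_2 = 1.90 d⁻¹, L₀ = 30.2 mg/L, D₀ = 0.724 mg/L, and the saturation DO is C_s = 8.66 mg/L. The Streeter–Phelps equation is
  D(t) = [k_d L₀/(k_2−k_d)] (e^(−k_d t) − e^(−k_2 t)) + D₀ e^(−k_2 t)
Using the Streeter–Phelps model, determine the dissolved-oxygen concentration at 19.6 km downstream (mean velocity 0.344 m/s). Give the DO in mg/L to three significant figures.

DO ≈ 5.13 mg/L

Travel time t = x/v = 19.6 km / (0.344 m/s) = 19600 m / 0.344 m/s = 56980 s = 0.6595 d.
k_d L₀/(k_2−k_d) = 0.334×30.2/(1.90−0.334) = 10.09/1.566 = 6.441 mg/L.
e^(−k_d t) = e^(−0.334×0.6595) = 0.8023; e^(−k_2 t) = e^(−1.90×0.6595) = 0.2857.
D = 6.441 × (0.8023 − 0.2857) + 0.724 × 0.2857 = 3.328 + 0.2068 = 3.535 mg/L.
DO = C_s − D = 8.66 − 3.535 = 5.125 mg/L.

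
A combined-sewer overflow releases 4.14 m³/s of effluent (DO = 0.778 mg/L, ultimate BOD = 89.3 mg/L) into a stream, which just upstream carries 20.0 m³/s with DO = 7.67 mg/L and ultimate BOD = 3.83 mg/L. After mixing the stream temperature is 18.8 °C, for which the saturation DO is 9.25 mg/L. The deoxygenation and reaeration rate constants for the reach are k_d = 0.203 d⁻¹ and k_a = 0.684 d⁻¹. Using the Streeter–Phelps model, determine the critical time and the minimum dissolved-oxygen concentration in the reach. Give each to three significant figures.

Mixed DO = (20.0×7.67 + 4.14×0.778)/(20.0+4.14) = 156.6/24.14 = 6.488 mg/L.
Mixed L₀ = (20.0×3.83 + 4.14×89.3)/(24.14) = 446.3/24.14 = 18.49 mg/L.
Initial deficit D₀ = C_s − DO₀ = 9.25 − 6.488 = 2.762 mg/L.
t_c = (1/0.4810) ln[(0.684/0.203)(1 − 2.762×0.4810/(0.203×18.49))] = 2.079 × ln(2.177) = 1.617 d.
D_c = (0.203/0.684) × 18.49 × e^(−0.203×1.617) = 0.2968 × 18.49 × 0.7202 = 3.952 mg/L.
Minimum DO = 9.25 − 3.952 = 5.298 mg/L.

t_c ≈ 1.62 d; minimum DO ≈ 5.30 mg/L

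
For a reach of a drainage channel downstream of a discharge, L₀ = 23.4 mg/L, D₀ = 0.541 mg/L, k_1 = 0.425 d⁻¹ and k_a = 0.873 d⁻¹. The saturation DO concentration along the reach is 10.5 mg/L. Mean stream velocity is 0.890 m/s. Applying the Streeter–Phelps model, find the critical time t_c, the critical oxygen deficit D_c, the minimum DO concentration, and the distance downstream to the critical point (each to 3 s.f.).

t_c ≈ 1.55 d; D_c ≈ 5.89 mg/L; min DO ≈ 4.61 mg/L; x_c ≈ 119 km

At the critical point dD/dt = 0, so k_1 L₀ e^(−k_1 t) = k_a D. Substituting D(t) from the Streeter–Phelps equation and solving for t gives
t_c = ln[(k_a/k_1)(1 − D₀(k_a−k_1)/(k_1 L₀))] / (k_a−k_1).
Here k_a−k_1 = 0.4480 d⁻¹ and 1 − D₀(k_a−k_1)/(k_1 L₀) = 1 − 0.541×0.4480/(0.425×23.4) = 0.9756, so
t_c = ln(2.054 × 0.9756) / 0.4480 = 0.6952 / 0.4480 = 1.552 d.
L(t_c) = L₀ e^(−k_1 t_c) = 23.4 × 0.5171 = 12.10 mg/L, and at the critical point k_a D_c = k_1 L, so D_c = (0.425/0.873) × 12.10 = 5.891 mg/L.
Minimum DO = C_s − D_c = 10.5 − 5.891 = 4.609 mg/L.
x_c = v t_c = 0.890 m/s × 1.552 d × 86400 s/d = 119300 m ≈ 119 km.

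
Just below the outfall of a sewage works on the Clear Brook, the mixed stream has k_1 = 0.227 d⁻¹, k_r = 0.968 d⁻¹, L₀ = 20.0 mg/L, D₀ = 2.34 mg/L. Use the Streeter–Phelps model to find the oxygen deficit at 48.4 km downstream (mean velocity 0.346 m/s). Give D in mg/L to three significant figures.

D ≈ 3.45 mg/L

Travel time t = x/v = 48.4 km / (0.346 m/s) = 48400 m / 0.346 m/s = 139900 s = 1.619 d.
k_1 L₀/(k_r−k_1) = 0.227×20.0/(0.968−0.227) = 4.540/0.7410 = 6.127 mg/L.
e^(−k_1 t) = e^(−0.227×1.619) = 0.6924; e^(−k_r t) = e^(−0.968×1.619) = 0.2086.
D = 6.127 × (0.6924 − 0.2086) + 2.34 × 0.2086 = 2.964 + 0.4882 = 3.453 mg/L.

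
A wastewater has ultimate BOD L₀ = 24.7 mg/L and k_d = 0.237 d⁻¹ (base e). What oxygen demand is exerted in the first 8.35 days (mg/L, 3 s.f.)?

y_t = L₀(1 − e^(−k_d t)) = 24.7 × (1 − e^(−0.237×8.35))
= 24.7 × (1 − 0.1382) = 24.7 × 0.8618 = 21.29 mg/L.

y ≈ 21.3 mg/L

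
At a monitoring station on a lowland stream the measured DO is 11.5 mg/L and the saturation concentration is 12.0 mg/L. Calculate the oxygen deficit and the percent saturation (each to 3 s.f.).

D = C_s − C = 12.0 − 11.5 = 0.500 mg/L.
% saturation = 11.5/12.0 × 100 = 95.8 %.

D ≈ 0.500 mg/L; 95.8 % saturation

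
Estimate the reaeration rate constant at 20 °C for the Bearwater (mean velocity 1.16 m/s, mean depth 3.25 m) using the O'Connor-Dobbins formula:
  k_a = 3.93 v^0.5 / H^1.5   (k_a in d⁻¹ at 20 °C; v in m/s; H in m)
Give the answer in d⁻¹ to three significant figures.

k_a ≈ 0.722 d⁻¹

k_a = 3.93 × 1.16^0.5 / 3.25^1.5 = 3.93 × 1.077 / 5.859 = 0.7224 d⁻¹.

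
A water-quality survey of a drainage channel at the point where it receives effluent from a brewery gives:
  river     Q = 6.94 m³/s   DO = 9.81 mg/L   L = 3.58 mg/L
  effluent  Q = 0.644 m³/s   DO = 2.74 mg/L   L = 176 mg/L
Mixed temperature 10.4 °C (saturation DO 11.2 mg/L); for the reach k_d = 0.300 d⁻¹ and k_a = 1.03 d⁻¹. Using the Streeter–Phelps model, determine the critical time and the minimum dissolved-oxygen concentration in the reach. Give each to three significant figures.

t_c ≈ 1.27 d; minimum DO ≈ 7.57 mg/L

Mixed DO = (6.94×9.81 + 0.644×2.74)/(6.94+0.644) = 69.85/7.584 = 9.210 mg/L.
Mixed L₀ = (6.94×3.58 + 0.644×176)/(7.584) = 138.2/7.584 = 18.22 mg/L.
Initial deficit D₀ = C_s − DO₀ = 11.2 − 9.210 = 1.990 mg/L.
t_c = (1/0.7300) ln[(1.03/0.300)(1 − 1.990×0.7300/(0.300×18.22))] = 1.370 × ln(2.521) = 1.267 d.
D_c = (0.300/1.03) × 18.22 × e^(−0.300×1.267) = 0.2913 × 18.22 × 0.6839 = 3.630 mg/L.
Minimum DO = 11.2 − 3.630 = 7.570 mg/L.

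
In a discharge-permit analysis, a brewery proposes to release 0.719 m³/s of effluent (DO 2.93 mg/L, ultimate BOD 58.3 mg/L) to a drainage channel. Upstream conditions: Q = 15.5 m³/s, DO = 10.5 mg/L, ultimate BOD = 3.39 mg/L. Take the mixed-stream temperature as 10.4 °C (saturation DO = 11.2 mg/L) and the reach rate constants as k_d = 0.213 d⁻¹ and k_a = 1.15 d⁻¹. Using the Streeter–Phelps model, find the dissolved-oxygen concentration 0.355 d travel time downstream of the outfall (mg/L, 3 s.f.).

Mixed DO = (15.5×10.5 + 0.719×2.93)/(15.5+0.719) = 164.9/16.22 = 10.16 mg/L.
Mixed L₀ = (15.5×3.39 + 0.719×58.3)/(16.22) = 94.46/16.22 = 5.824 mg/L.
Initial deficit D₀ = C_s − DO₀ = 11.2 − 10.16 = 1.036 mg/L.
D(0.355) = [0.213×5.824/(1.15−0.213)](e^(−0.213×0.355) − e^(−1.15×0.355)) + 1.036 e^(−1.15×0.355)
= 1.324 × (0.9272 − 0.6648) + 1.036 × 0.6648 = 1.036 mg/L.
DO = 11.2 − 1.036 = 10.16 mg/L.

DO ≈ 10.2 mg/L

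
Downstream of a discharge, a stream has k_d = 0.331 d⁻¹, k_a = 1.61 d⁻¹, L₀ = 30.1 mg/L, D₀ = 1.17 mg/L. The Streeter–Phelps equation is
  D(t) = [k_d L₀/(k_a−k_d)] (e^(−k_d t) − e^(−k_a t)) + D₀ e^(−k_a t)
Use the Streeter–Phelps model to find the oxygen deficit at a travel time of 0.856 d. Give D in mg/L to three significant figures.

k_d L₀/(k_a−k_d) = 0.331×30.1/(1.61−0.331) = 9.963/1.279 = 7.790 mg/L.
e^(−k_d t) = e^(−0.331×0.8560) = 0.7533; e^(−k_a t) = e^(−1.61×0.8560) = 0.2520.
D = 7.790 × (0.7533 − 0.2520) + 1.17 × 0.2520 = 3.904 + 0.2949 = 4.199 mg/L.

D ≈ 4.20 mg/L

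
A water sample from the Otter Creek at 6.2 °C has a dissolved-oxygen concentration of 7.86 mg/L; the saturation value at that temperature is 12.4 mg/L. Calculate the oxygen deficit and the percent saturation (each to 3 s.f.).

D ≈ 4.54 mg/L; 63.4 % saturation

D = C_s − C = 12.4 − 7.86 = 4.54 mg/L.
% saturation = 7.86/12.4 × 100 = 63.4 %.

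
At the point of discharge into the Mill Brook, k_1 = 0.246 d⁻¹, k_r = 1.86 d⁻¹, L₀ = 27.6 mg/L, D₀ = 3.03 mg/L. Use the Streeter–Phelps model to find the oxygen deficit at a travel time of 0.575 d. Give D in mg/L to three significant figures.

k_1 L₀/(k_r−k_1) = 0.246×27.6/(1.86−0.246) = 6.790/1.614 = 4.207 mg/L.
e^(−k_1 t) = e^(−0.246×0.5750) = 0.8681; e^(−k_r t) = e^(−1.86×0.5750) = 0.3432.
D = 4.207 × (0.8681 − 0.3432) + 3.03 × 0.3432 = 2.208 + 1.040 = 3.248 mg/L.

D ≈ 3.25 mg/L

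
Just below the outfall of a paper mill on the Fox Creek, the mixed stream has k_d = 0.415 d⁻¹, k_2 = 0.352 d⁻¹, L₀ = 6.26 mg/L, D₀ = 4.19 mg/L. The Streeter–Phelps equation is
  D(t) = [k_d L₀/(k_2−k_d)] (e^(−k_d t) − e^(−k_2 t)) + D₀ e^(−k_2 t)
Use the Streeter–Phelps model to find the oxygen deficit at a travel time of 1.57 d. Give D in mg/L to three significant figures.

D ≈ 4.65 mg/L

k_d L₀/(k_2−k_d) = 0.415×6.26/(0.352−0.415) = 2.598/-0.06300 = -41.24 mg/L.
e^(−k_d t) = e^(−0.415×1.570) = 0.5212; e^(−k_2 t) = e^(−0.352×1.570) = 0.5754.
D = -41.24 × (0.5212 − 0.5754) + 4.19 × 0.5754 = 2.235 + 2.411 = 4.646 mg/L.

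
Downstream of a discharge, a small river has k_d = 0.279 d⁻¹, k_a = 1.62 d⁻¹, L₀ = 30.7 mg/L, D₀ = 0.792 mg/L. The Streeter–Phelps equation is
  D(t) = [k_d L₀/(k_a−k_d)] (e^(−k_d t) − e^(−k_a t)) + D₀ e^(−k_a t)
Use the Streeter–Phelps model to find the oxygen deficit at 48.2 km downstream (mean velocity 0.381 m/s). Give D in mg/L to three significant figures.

Travel time t = x/v = 48.2 km / (0.381 m/s) = 48200 m / 0.381 m/s = 126500 s = 1.464 d.
k_d L₀/(k_a−k_d) = 0.279×30.7/(1.62−0.279) = 8.565/1.341 = 6.387 mg/L.
e^(−k_d t) = e^(−0.279×1.464) = 0.6646; e^(−k_a t) = e^(−1.62×1.464) = 0.09329.
D = 6.387 × (0.6646 − 0.09329) + 0.792 × 0.09329 = 3.649 + 0.07389 = 3.723 mg/L.

D ≈ 3.72 mg/L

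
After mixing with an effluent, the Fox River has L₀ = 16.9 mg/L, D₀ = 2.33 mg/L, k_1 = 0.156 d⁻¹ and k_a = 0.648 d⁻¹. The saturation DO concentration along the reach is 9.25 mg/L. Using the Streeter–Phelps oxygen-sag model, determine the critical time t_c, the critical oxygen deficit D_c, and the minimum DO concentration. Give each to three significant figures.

t_c ≈ 1.73 d; D_c ≈ 3.10 mg/L; min DO ≈ 6.15 mg/L

t_c = [1/(k_a−k_1)] ln[(k_a/k_1)(1 − D₀(k_a−k_1)/(k_1 L₀))]
= [1/(0.648−0.156)] ln[(0.648/0.156)(1 − 2.33×0.4920/(0.156×16.9))]
= (1/0.4920) ln[4.154 × 0.5652] = 2.033 × ln(2.348) = 2.033 × 0.8534 = 1.735 d.
L(t_c) = L₀ e^(−k_1 t_c) = 16.9 × 0.7629 = 12.89 mg/L, and at the critical point k_a D_c = k_1 L, so D_c = (0.156/0.648) × 12.89 = 3.104 mg/L.
Minimum DO = C_s − D_c = 9.25 − 3.104 = 6.146 mg/L.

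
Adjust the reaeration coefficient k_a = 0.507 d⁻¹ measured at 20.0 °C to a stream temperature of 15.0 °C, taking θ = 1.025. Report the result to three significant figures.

k_a ≈ 0.448 d⁻¹

k_a(T₂) = k_a(T₁) · θ^(T₂−T₁) = 0.507 × 1.025^(15.0−20.0)
= 0.507 × 1.025^-5.00 = 0.507 × 0.8839 = 0.4481 d⁻¹.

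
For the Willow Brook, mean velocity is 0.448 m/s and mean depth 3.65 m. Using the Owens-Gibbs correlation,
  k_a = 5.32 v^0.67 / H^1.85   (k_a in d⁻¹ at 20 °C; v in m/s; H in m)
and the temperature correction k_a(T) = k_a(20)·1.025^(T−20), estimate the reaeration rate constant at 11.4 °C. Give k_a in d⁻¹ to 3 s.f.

k_a(20) = 5.32 × 0.448^0.67 / 3.65^1.85 = 5.32 × 0.5839 / 10.97 = 0.2832 d⁻¹.
k_a(11.4) = 0.2832 × 1.025^(11.4−20) = 0.2832 × 0.8087 = 0.2290 d⁻¹.

k_a ≈ 0.229 d⁻¹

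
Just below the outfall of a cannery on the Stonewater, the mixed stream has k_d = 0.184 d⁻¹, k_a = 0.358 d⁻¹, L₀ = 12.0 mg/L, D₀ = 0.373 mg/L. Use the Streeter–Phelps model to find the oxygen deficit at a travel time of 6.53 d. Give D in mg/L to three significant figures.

k_d L₀/(k_a−k_d) = 0.184×12.0/(0.358−0.184) = 2.208/0.1740 = 12.69 mg/L.
e^(−k_d t) = e^(−0.184×6.530) = 0.3007; e^(−k_a t) = e^(−0.358×6.530) = 0.09655.
D = 12.69 × (0.3007 − 0.09655) + 0.373 × 0.09655 = 2.591 + 0.03601 = 2.627 mg/L.

D ≈ 2.63 mg/L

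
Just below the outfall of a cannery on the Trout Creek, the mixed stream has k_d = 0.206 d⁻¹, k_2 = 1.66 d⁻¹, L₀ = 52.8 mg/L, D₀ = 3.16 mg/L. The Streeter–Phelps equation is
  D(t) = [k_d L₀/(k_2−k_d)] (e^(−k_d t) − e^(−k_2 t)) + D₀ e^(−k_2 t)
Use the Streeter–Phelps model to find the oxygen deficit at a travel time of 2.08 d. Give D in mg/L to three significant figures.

k_d L₀/(k_2−k_d) = 0.206×52.8/(1.66−0.206) = 10.88/1.454 = 7.481 mg/L.
e^(−k_d t) = e^(−0.206×2.080) = 0.6515; e^(−k_2 t) = e^(−1.66×2.080) = 0.03166.
D = 7.481 × (0.6515 − 0.03166) + 3.16 × 0.03166 = 4.637 + 0.1000 = 4.737 mg/L.

D ≈ 4.74 mg/L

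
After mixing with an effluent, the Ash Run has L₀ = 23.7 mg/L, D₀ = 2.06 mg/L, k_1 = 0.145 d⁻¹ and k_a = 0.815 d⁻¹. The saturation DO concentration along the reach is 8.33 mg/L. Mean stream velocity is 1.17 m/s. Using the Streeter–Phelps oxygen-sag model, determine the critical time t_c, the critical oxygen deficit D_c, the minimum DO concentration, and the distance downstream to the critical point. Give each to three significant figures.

t_c ≈ 1.81 d; D_c ≈ 3.24 mg/L; min DO ≈ 5.09 mg/L; x_c ≈ 183 km

t_c = [1/(k_a−k_1)] ln[(k_a/k_1)(1 − D₀(k_a−k_1)/(k_1 L₀))]
= [1/(0.815−0.145)] ln[(0.815/0.145)(1 − 2.06×0.6700/(0.145×23.7))]
= (1/0.6700) ln[5.621 × 0.5984] = 1.493 × ln(3.363) = 1.493 × 1.213 = 1.810 d.
D_c = (k_1/k_a) L₀ e^(−k_1 t_c) = (0.145/0.815) × 23.7 × e^(−0.145×1.810) = 0.1779 × 23.7 × 0.7691 = 3.243 mg/L.
Minimum DO = C_s − D_c = 8.33 − 3.243 = 5.087 mg/L.
x_c = v t_c = 1.17 m/s × 1.810 d × 86400 s/d = 183000 m ≈ 183 km.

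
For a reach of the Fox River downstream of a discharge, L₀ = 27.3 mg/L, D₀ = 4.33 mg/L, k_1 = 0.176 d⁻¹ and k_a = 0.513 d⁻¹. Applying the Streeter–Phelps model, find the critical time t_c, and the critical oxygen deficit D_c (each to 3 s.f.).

t_c ≈ 2.10 d; D_c ≈ 6.47 mg/L

At the critical point dD/dt = 0, so k_1 L₀ e^(−k_1 t) = k_a D. Substituting D(t) from the Streeter–Phelps equation and solving for t gives
t_c = ln[(k_a/k_1)(1 − D₀(k_a−k_1)/(k_1 L₀))] / (k_a−k_1).
Here k_a−k_1 = 0.3370 d⁻¹ and 1 − D₀(k_a−k_1)/(k_1 L₀) = 1 − 4.33×0.3370/(0.176×27.3) = 0.6963, so
t_c = ln(2.915 × 0.6963) / 0.3370 = 0.7078 / 0.3370 = 2.100 d.
L(t_c) = L₀ e^(−k_1 t_c) = 27.3 × 0.6910 = 18.86 mg/L, and at the critical point k_a D_c = k_1 L, so D_c = (0.176/0.513) × 18.86 = 6.472 mg/L.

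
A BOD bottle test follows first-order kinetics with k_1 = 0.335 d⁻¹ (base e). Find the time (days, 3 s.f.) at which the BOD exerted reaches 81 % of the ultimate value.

t ≈ 4.96 d

y/L₀ = 1 − e^(−k_1 t) = 0.81 ⇒ e^(−k_1 t) = 0.190
t = −ln(0.190) / 0.335 = 1.661 / 0.335 = 4.957 d.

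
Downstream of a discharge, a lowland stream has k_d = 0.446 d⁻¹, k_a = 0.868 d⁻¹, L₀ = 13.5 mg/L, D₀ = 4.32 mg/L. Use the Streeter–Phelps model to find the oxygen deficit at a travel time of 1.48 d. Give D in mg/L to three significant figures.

D ≈ 4.62 mg/L

k_d L₀/(k_a−k_d) = 0.446×13.5/(0.868−0.446) = 6.021/0.4220 = 14.27 mg/L.
e^(−k_d t) = e^(−0.446×1.480) = 0.5168; e^(−k_a t) = e^(−0.868×1.480) = 0.2768.
D = 14.27 × (0.5168 − 0.2768) + 4.32 × 0.2768 = 3.425 + 1.196 = 4.621 mg/L.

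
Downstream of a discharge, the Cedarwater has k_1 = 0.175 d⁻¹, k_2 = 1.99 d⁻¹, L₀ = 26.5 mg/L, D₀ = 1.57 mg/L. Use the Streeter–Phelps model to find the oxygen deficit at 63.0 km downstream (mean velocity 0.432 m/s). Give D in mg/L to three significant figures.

D ≈ 1.87 mg/L

Travel time t = x/v = 63.0 km / (0.432 m/s) = 63000 m / 0.432 m/s = 145800 s = 1.688 d.
k_1 L₀/(k_2−k_1) = 0.175×26.5/(1.99−0.175) = 4.637/1.815 = 2.555 mg/L.
e^(−k_1 t) = e^(−0.175×1.688) = 0.7442; e^(−k_2 t) = e^(−1.99×1.688) = 0.03477.
D = 2.555 × (0.7442 − 0.03477) + 1.57 × 0.03477 = 1.813 + 0.05459 = 1.867 mg/L.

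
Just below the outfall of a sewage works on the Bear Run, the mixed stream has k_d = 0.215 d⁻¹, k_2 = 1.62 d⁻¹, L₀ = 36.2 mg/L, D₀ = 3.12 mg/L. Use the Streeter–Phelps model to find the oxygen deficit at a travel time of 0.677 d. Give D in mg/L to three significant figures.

k_d L₀/(k_2−k_d) = 0.215×36.2/(1.62−0.215) = 7.783/1.405 = 5.540 mg/L.
e^(−k_d t) = e^(−0.215×0.6770) = 0.8645; e^(−k_2 t) = e^(−1.62×0.6770) = 0.3340.
D = 5.540 × (0.8645 − 0.3340) + 3.12 × 0.3340 = 2.939 + 1.042 = 3.981 mg/L.

D ≈ 3.98 mg/L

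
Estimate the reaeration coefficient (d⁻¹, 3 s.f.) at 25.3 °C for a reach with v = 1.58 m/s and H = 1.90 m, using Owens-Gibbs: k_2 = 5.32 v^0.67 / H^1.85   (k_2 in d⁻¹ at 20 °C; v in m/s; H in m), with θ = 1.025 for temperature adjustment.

k_2(20) = 5.32 × 1.58^0.67 / 1.90^1.85 = 5.32 × 1.359 / 3.279 = 2.205 d⁻¹.
k_2(25.3) = 2.205 × 1.025^(25.3−20) = 2.205 × 1.140 = 2.513 d⁻¹.

k_2 ≈ 2.51 d⁻¹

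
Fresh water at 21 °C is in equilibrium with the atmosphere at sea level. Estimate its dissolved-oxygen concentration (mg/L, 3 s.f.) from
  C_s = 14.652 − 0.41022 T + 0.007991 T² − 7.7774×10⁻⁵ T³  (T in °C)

C_s = 14.652 − 0.41022×21 + 0.007991×21² − 7.7774×10⁻⁵×21³ = 8.841 mg/L.

C_s ≈ 8.84 mg/L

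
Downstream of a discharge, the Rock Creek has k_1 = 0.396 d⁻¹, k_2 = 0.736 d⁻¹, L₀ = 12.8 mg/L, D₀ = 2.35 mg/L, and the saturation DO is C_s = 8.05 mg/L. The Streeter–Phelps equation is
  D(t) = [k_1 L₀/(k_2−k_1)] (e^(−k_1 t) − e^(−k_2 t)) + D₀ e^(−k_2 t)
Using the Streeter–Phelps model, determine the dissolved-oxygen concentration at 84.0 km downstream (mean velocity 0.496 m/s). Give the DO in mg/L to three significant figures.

Travel time t = x/v = 84.0 km / (0.496 m/s) = 84000 m / 0.496 m/s = 169400 s = 1.960 d.
k_1 L₀/(k_2−k_1) = 0.396×12.8/(0.736−0.396) = 5.069/0.3400 = 14.91 mg/L.
e^(−k_1 t) = e^(−0.396×1.960) = 0.4601; e^(−k_2 t) = e^(−0.736×1.960) = 0.2363.
D = 14.91 × (0.4601 − 0.2363) + 2.35 × 0.2363 = 3.337 + 0.5553 = 3.892 mg/L.
DO = C_s − D = 8.05 − 3.892 = 4.158 mg/L.

DO ≈ 4.16 mg/L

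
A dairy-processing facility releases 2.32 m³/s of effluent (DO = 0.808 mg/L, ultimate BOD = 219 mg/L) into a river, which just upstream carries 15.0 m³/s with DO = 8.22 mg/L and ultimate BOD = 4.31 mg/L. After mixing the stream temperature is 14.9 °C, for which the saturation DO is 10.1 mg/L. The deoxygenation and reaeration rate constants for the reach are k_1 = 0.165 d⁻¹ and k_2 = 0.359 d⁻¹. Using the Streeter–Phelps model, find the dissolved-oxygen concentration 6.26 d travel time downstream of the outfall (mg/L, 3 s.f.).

Mixed DO = (15.0×8.22 + 2.32×0.808)/(15.0+2.32) = 125.2/17.32 = 7.227 mg/L.
Mixed L₀ = (15.0×4.31 + 2.32×219)/(17.32) = 572.7/17.32 = 33.07 mg/L.
Initial deficit D₀ = C_s − DO₀ = 10.1 − 7.227 = 2.873 mg/L.
D(6.26) = [0.165×33.07/(0.359−0.165)](e^(−0.165×6.26) − e^(−0.359×6.26)) + 2.873 e^(−0.359×6.26)
= 28.12 × (0.3560 − 0.1057) + 2.873 × 0.1057 = 7.343 mg/L.
DO = 10.1 − 7.343 = 2.757 mg/L.

DO ≈ 2.76 mg/L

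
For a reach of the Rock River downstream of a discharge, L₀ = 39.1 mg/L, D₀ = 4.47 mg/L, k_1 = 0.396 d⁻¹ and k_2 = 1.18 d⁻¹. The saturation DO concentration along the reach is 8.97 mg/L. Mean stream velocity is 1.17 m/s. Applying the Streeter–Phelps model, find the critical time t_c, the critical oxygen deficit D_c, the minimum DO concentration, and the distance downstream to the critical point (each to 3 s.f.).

At the critical point dD/dt = 0, so k_1 L₀ e^(−k_1 t) = k_2 D. Substituting D(t) from the Streeter–Phelps equation and solving for t gives
t_c = ln[(k_2/k_1)(1 − D₀(k_2−k_1)/(k_1 L₀))] / (k_2−k_1).
Here k_2−k_1 = 0.7840 d⁻¹ and 1 − D₀(k_2−k_1)/(k_1 L₀) = 1 − 4.47×0.7840/(0.396×39.1) = 0.7737, so
t_c = ln(2.980 × 0.7737) / 0.7840 = 0.8352 / 0.7840 = 1.065 d.
L(t_c) = L₀ e^(−k_1 t_c) = 39.1 × 0.6558 = 25.64 mg/L, and at the critical point k_2 D_c = k_1 L, so D_c = (0.396/1.18) × 25.64 = 8.605 mg/L.
Minimum DO = C_s − D_c = 8.97 − 8.605 = 0.3646 mg/L.
x_c = v t_c = 1.17 m/s × 1.065 d × 86400 s/d = 107700 m ≈ 108 km.

t_c ≈ 1.07 d; D_c ≈ 8.61 mg/L; min DO ≈ 0.365 mg/L; x_c ≈ 108 km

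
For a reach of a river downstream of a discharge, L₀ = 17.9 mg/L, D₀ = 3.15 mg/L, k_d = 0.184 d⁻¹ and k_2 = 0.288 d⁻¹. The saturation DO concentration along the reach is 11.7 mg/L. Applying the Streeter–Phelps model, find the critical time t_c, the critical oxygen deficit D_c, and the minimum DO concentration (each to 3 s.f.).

With k_2/k_d = 1.565 and 1 − D₀(k_2−k_d)/(k_d L₀) = 0.9005,
t_c = ln(1.565 × 0.9005) / (0.288 − 0.184) = ln(1.410) / 0.1040 = 0.3433/0.1040 = 3.301 d.
L(t_c) = L₀ e^(−k_d t_c) = 17.9 × 0.5448 = 9.752 mg/L, and at the critical point k_2 D_c = k_d L, so D_c = (0.184/0.288) × 9.752 = 6.231 mg/L.
Minimum DO = C_s − D_c = 11.7 − 6.231 = 5.469 mg/L.

t_c ≈ 3.30 d; D_c ≈ 6.23 mg/L; min DO ≈ 5.47 mg/L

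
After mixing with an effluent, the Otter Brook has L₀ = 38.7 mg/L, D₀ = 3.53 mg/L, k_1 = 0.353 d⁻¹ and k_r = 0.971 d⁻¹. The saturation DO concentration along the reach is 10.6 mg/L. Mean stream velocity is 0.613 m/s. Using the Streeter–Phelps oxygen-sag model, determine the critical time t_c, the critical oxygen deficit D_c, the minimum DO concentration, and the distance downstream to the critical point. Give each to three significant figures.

t_c ≈ 1.36 d; D_c ≈ 8.72 mg/L; min DO ≈ 1.88 mg/L; x_c ≈ 71.8 km

With k_r/k_1 = 2.751 and 1 − D₀(k_r−k_1)/(k_1 L₀) = 0.8403,
t_c = ln(2.751 × 0.8403) / (0.971 − 0.353) = ln(2.311) / 0.6180 = 0.8379/0.6180 = 1.356 d.
L(t_c) = L₀ e^(−k_1 t_c) = 38.7 × 0.6197 = 23.98 mg/L, and at the critical point k_r D_c = k_1 L, so D_c = (0.353/0.971) × 23.98 = 8.718 mg/L.
Minimum DO = C_s − D_c = 10.6 − 8.718 = 1.882 mg/L.
x_c = v t_c = 0.613 m/s × 1.356 d × 86400 s/d = 71810 m ≈ 71.8 km.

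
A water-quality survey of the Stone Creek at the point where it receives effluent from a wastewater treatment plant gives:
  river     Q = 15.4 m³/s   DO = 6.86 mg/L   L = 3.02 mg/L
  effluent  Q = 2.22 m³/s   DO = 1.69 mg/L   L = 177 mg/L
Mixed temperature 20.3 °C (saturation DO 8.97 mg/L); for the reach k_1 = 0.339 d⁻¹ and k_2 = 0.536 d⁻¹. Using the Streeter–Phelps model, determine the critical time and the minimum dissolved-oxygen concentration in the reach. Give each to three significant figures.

t_c ≈ 1.99 d; minimum DO ≈ 0.930 mg/L

Mixed DO = (15.4×6.86 + 2.22×1.69)/(15.4+2.22) = 109.4/17.62 = 6.209 mg/L.
Mixed L₀ = (15.4×3.02 + 2.22×177)/(17.62) = 439.4/17.62 = 24.94 mg/L.
Initial deficit D₀ = C_s − DO₀ = 8.97 − 6.209 = 2.761 mg/L.
t_c = (1/0.1970) ln[(0.536/0.339)(1 − 2.761×0.1970/(0.339×24.94))] = 5.076 × ln(1.479) = 1.988 d.
D_c = (0.339/0.536) × 24.94 × e^(−0.339×1.988) = 0.6325 × 24.94 × 0.5097 = 8.040 mg/L.
Minimum DO = 8.97 − 8.040 = 0.9300 mg/L.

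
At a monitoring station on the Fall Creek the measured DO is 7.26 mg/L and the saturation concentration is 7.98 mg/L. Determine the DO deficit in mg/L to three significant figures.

D = C_s − C = 7.98 − 7.26 = 0.720 mg/L.

D ≈ 0.720 mg/L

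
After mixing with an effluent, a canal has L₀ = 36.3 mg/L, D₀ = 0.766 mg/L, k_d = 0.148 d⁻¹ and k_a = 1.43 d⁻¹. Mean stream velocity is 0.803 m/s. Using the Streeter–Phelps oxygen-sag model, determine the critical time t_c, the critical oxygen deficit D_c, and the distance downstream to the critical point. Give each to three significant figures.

With k_a/k_d = 9.662 and 1 − D₀(k_a−k_d)/(k_d L₀) = 0.8172,
t_c = ln(9.662 × 0.8172) / (1.43 − 0.148) = ln(7.896) / 1.282 = 2.066/1.282 = 1.612 d.
L(t_c) = L₀ e^(−k_d t_c) = 36.3 × 0.7878 = 28.60 mg/L, and at the critical point k_a D_c = k_d L, so D_c = (0.148/1.43) × 28.60 = 2.960 mg/L.
x_c = v t_c = 0.803 m/s × 1.612 d × 86400 s/d = 111800 m ≈ 112 km.

t_c ≈ 1.61 d; D_c ≈ 2.96 mg/L; x_c ≈ 112 km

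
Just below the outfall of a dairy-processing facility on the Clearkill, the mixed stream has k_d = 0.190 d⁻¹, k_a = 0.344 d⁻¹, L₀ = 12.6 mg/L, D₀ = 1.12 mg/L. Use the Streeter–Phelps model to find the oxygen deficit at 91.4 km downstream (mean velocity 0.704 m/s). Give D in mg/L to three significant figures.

Travel time t = x/v = 91.4 km / (0.704 m/s) = 91400 m / 0.704 m/s = 129800 s = 1.503 d.
k_d L₀/(k_a−k_d) = 0.190×12.6/(0.344−0.190) = 2.394/0.1540 = 15.55 mg/L.
e^(−k_d t) = e^(−0.190×1.503) = 0.7516; e^(−k_a t) = e^(−0.344×1.503) = 0.5964.
D = 15.55 × (0.7516 − 0.5964) + 1.12 × 0.5964 = 2.414 + 0.6679 = 3.082 mg/L.

D ≈ 3.08 mg/L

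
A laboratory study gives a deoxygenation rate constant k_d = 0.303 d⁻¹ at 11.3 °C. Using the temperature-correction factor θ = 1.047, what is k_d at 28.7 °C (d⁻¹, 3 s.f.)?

k_d(T₂) = k_d(T₁) · θ^(T₂−T₁) = 0.303 × 1.047^(28.7−11.3)
= 0.303 × 1.047^17.4 = 0.303 × 2.224 = 0.6738 d⁻¹.

k_d ≈ 0.674 d⁻¹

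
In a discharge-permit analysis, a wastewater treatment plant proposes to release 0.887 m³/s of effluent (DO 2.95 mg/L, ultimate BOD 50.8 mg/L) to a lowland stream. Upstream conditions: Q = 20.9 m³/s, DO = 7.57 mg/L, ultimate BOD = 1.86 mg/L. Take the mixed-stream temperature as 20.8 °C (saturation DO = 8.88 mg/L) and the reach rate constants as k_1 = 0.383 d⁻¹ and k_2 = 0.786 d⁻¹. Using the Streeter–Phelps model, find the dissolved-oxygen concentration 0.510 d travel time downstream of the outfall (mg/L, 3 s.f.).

DO ≈ 7.32 mg/L

Mixed DO = (20.9×7.57 + 0.887×2.95)/(20.9+0.887) = 160.8/21.79 = 7.382 mg/L.
Mixed L₀ = (20.9×1.86 + 0.887×50.8)/(21.79) = 83.93/21.79 = 3.852 mg/L.
Initial deficit D₀ = C_s − DO₀ = 8.88 − 7.382 = 1.498 mg/L.
D(0.510) = [0.383×3.852/(0.786−0.383)](e^(−0.383×0.510) − e^(−0.786×0.510)) + 1.498 e^(−0.786×0.510)
= 3.661 × (0.8226 − 0.6697) + 1.498 × 0.6697 = 1.563 mg/L.
DO = 8.88 − 1.563 = 7.317 mg/L.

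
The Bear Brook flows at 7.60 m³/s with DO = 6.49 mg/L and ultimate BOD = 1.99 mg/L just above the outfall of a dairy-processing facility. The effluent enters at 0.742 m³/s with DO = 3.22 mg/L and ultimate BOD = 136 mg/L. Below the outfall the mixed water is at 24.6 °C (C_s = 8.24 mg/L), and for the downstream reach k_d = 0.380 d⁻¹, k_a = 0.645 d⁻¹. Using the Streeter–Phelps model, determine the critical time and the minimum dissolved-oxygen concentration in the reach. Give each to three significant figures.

t_c ≈ 1.59 d; minimum DO ≈ 3.76 mg/L

Mixed DO = (7.60×6.49 + 0.742×3.22)/(7.60+0.742) = 51.71/8.342 = 6.199 mg/L.
Mixed L₀ = (7.60×1.99 + 0.742×136)/(8.342) = 116.0/8.342 = 13.91 mg/L.
Initial deficit D₀ = C_s − DO₀ = 8.24 − 6.199 = 2.041 mg/L.
t_c = (1/0.2650) ln[(0.645/0.380)(1 − 2.041×0.2650/(0.380×13.91))] = 3.774 × ln(1.524) = 1.589 d.
D_c = (0.380/0.645) × 13.91 × e^(−0.380×1.589) = 0.5891 × 13.91 × 0.5467 = 4.480 mg/L.
Minimum DO = 8.24 − 4.480 = 3.760 mg/L.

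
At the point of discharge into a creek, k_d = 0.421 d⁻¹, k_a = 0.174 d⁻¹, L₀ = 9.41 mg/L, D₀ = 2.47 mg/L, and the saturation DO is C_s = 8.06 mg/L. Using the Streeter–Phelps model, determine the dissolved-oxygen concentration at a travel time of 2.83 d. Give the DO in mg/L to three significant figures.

DO ≈ 1.62 mg/L

k_d L₀/(k_a−k_d) = 0.421×9.41/(0.174−0.421) = 3.962/-0.2470 = -16.04 mg/L.
e^(−k_d t) = e^(−0.421×2.830) = 0.3038; e^(−k_a t) = e^(−0.174×2.830) = 0.6111.
D = -16.04 × (0.3038 − 0.6111) + 2.47 × 0.6111 = 4.930 + 1.510 = 6.439 mg/L.
DO = C_s − D = 8.06 − 6.439 = 1.621 mg/L.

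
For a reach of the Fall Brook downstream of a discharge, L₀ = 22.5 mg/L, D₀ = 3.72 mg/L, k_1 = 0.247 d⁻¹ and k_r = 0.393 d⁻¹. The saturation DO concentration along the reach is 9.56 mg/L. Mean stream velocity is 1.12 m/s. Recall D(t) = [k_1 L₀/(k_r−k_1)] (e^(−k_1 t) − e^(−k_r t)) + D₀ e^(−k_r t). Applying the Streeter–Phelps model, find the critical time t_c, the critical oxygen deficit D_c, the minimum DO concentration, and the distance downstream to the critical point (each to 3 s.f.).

At the critical point dD/dt = 0, so k_1 L₀ e^(−k_1 t) = k_r D. Substituting D(t) from the Streeter–Phelps equation and solving for t gives
t_c = ln[(k_r/k_1)(1 − D₀(k_r−k_1)/(k_1 L₀))] / (k_r−k_1).
Here k_r−k_1 = 0.1460 d⁻¹ and 1 − D₀(k_r−k_1)/(k_1 L₀) = 1 − 3.72×0.1460/(0.247×22.5) = 0.9023, so
t_c = ln(1.591 × 0.9023) / 0.1460 = 0.3616 / 0.1460 = 2.477 d.
L(t_c) = L₀ e^(−k_1 t_c) = 22.5 × 0.5424 = 12.20 mg/L, and at the critical point k_r D_c = k_1 L, so D_c = (0.247/0.393) × 12.20 = 7.670 mg/L.
Minimum DO = C_s − D_c = 9.56 − 7.670 = 1.890 mg/L.
x_c = v t_c = 1.12 m/s × 2.477 d × 86400 s/d = 239700 m ≈ 240 km.

t_c ≈ 2.48 d; D_c ≈ 7.67 mg/L; min DO ≈ 1.89 mg/L; x_c ≈ 240 km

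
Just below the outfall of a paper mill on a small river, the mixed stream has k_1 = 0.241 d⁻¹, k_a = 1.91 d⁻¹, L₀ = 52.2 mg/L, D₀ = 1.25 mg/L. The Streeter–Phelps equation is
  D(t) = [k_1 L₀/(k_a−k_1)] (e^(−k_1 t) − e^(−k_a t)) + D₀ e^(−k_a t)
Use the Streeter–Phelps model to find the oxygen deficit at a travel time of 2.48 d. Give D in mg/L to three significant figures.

D ≈ 4.09 mg/L

k_1 L₀/(k_a−k_1) = 0.241×52.2/(1.91−0.241) = 12.58/1.669 = 7.538 mg/L.
e^(−k_1 t) = e^(−0.241×2.480) = 0.5501; e^(−k_a t) = e^(−1.91×2.480) = 0.008767.
D = 7.538 × (0.5501 − 0.008767) + 1.25 × 0.008767 = 4.080 + 0.01096 = 4.091 mg/L.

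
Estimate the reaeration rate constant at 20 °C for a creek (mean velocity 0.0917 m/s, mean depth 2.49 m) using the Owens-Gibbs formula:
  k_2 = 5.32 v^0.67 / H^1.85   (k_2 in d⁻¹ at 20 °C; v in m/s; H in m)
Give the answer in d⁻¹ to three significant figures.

k_2 = 5.32 × 0.0917^0.67 / 2.49^1.85 = 5.32 × 0.2017 / 5.407 = 0.1985 d⁻¹.

k_2 ≈ 0.198 d⁻¹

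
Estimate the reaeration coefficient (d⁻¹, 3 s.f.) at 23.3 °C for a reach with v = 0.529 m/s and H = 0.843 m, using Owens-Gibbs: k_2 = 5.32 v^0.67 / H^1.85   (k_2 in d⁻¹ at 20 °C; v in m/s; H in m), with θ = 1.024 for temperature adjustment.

k_2 ≈ 5.15 d⁻¹

k_2(20) = 5.32 × 0.529^0.67 / 0.843^1.85 = 5.32 × 0.6527 / 0.7291 = 4.763 d⁻¹.
k_2(23.3) = 4.763 × 1.024^(23.3−20) = 4.763 × 1.081 = 5.150 d⁻¹.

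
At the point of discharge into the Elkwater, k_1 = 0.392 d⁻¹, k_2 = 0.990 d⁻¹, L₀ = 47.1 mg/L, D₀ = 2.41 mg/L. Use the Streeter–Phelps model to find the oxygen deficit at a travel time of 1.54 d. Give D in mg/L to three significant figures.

D ≈ 10.7 mg/L

k_1 L₀/(k_2−k_1) = 0.392×47.1/(0.990−0.392) = 18.46/0.5980 = 30.87 mg/L.
e^(−k_1 t) = e^(−0.392×1.540) = 0.5468; e^(−k_2 t) = e^(−0.990×1.540) = 0.2177.
D = 30.87 × (0.5468 − 0.2177) + 2.41 × 0.2177 = 10.16 + 0.5247 = 10.69 mg/L.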